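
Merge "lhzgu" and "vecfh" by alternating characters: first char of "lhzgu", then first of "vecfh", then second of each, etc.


String 1: 'lhzgu'
String 2: 'vecfh'
Operation: alternate characters
Pairs: 'l'+'v', 'h'+'e', 'z'+'c', 'g'+'f', 'u'+'h'
Result: lvhezcgfuh


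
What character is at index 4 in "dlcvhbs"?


Input string: 'dlcvhbs'
Operation: get character at index 4
Index mapping: s[0]='d', s[1]='l', s[2]='c', s[3]='v', s[4]='h'
Result: 'h'


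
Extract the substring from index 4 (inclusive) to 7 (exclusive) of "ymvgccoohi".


Input string: 'ymvgccoohi'
Operation: slice [4:7]
Extract characters: s[4]='c', s[5]='c', s[6]='o'
Result: cco


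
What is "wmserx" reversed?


Input string: 'wmserx'
Operation: reverse character order
Original order: 'w' -> 'm' -> 's' -> 'e' -> 'r' -> 'x'
Reversed order: 'x' -> 'r' -> 'e' -> 's' -> 'm' -> 'w'
Result: xresmw


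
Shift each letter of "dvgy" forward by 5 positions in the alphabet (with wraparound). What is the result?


Input: 'dvgy', shift = 5
Operation: for each letter, (position + 5) mod 26
Mapping: 'd'(3+5=8)->'i', 'v'(21+5=26, 26 mod 26=0)->'a', 'g'(6+5=11)->'l', 'y'(24+5=29, 29 mod 26=3)->'d'
Result: iald


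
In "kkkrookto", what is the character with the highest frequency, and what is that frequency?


Input: 'kkkrookto'
Operation: tally each character
Counts: 'k':4, 'o':3, 'r':1, 't':1
Maximum: 'k' appears 4 times


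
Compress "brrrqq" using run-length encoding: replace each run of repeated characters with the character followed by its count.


Input: 'brrrqq'
Operation: identify consecutive runs
Runs: 'b' -> b1, 'rrr' -> r3, 'qq' -> q2
Encoded: b1r3q2


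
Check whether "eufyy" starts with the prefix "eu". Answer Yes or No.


Input string: 'eufyy'
Prefix to check: 'eu'
First 2 characters of input: 'eu'
Match: True
Result: Yes


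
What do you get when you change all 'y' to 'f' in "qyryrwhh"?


Input string: 'qyryrwhh'
Operation: replace 'y' with 'f'
Positions of 'y': 1, 3
After replacement: qfrfrwhh


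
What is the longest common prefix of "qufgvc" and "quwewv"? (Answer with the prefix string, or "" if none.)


String 1: 'qufgvc'
String 2: 'quwewv'
Compare position by position:
pos 0: 'q' vs 'q' match
pos 1: 'u' vs 'u' match
pos 2: 'f' vs 'w' differ -> stop
Longest common prefix: "qu" (length 2)


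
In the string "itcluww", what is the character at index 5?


Input string: 'itcluww'
Operation: get character at index 5
Index mapping: s[0]='i', s[1]='t', s[2]='c', s[3]='l', s[4]='u', s[5]='w'
Result: 'w'


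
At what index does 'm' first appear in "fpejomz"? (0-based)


Input string: 'fpejomz'
Target: 'm'
Scanning left to right: s[0]='f', s[1]='p', s[2]='e', s[3]='j', s[4]='o', s[5]='m'
First match at index: 5


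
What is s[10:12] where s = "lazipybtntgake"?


Input string: 'lazipybtntgake'
Operation: slice [10:12]
Extract characters: s[10]='g', s[11]='a'
Result: ga


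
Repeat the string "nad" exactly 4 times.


Input string: 'nad'
Operation: repeat 4 times
Concatenation: 'nad' + 'nad' + 'nad' + 'nad'
Result: nadnadnadnad


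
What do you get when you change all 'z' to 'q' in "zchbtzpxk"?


Input string: 'zchbtzpxk'
Operation: replace 'z' with 'q'
Positions of 'z': 0, 5
After replacement: qchbtqpxk


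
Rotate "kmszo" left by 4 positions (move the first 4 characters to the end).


Input: 'kmszo', shift = 4
Operation: split at index 4 and swap parts
Front part s[0:4] = 'kmsz'
Back part s[4:] = 'o'
Rotated = back + front = 'o' + 'kmsz'
Result: okmsz


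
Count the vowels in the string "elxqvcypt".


Input string: 'elxqvcypt'
Operation: count vowels (a, e, i, o, u)
Scan: s[0]='e' (vowel), s[1]='l', s[2]='x', s[3]='q', s[4]='v', s[5]='c', s[6]='y', s[7]='p', s[8]='t'
Vowels found: 1
Result: 1


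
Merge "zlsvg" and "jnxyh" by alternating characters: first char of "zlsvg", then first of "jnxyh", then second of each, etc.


String 1: 'zlsvg'
String 2: 'jnxyh'
Operation: alternate characters
Pairs: 'z'+'j', 'l'+'n', 's'+'x', 'v'+'y', 'g'+'h'
Result: zjlnsxvygh


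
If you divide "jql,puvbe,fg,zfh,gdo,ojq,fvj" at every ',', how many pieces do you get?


Input string: 'jql,puvbe,fg,zfh,gdo,ojq,fvj'
Delimiter: ','
Split result: 'jql', 'puvbe', 'fg', 'zfh', 'gdo', 'ojq', 'fvj'
Number of parts: 7


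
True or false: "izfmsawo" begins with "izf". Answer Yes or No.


Input string: 'izfmsawo'
Prefix to check: 'izf'
First 3 characters of input: 'izf'
Match: True
Result: Yes


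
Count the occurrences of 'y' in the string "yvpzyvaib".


Input string: 'yvpzyvaib'
Target character: 'y'
Scan each position: s[0]='y', s[4]='y'
Matches found at indices: 0, 4
Total: 2


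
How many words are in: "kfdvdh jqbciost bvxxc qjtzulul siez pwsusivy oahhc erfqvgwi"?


Input string: 'kfdvdh jqbciost bvxxc qjtzulul siez pwsusivy oahhc erfqvgwi'
Operation: split by spaces
Words found: 'kfdvdh', 'jqbciost', 'bvxxc', 'qjtzulul', 'siez', 'pwsusivy', 'oahhc', 'erfqvgwi'
Word count: 8


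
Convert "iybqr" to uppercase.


Input string: 'iybqr'
Operation: convert each letter to uppercase
Mapping: 'i'->'I', 'y'->'Y', 'b'->'B', 'q'->'Q', 'r'->'R'
Result: IYBQR


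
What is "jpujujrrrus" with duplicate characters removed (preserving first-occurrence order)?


Input: 'jpujujrrrus'
Operation: keep first occurrence of each character
Scan: s[0]='j' new -> keep; s[1]='p' new -> keep; s[2]='u' new -> keep; s[3]='j' seen -> skip; s[4]='u' seen -> skip; s[5]='j' seen -> skip; s[6]='r' new -> keep; s[7]='r' seen -> skip; s[8]='r' seen -> skip; s[9]='u' seen -> skip; s[10]='s' new -> keep
Result: jpurs


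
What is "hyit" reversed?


Input string: 'hyit'
Operation: reverse character order
Original order: 'h' -> 'y' -> 'i' -> 't'
Reversed order: 't' -> 'i' -> 'y' -> 'h'
Result: tiyh


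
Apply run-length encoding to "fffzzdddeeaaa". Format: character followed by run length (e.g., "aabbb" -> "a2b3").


Input: 'fffzzdddeeaaa'
Operation: identify consecutive runs
Runs: 'fff' -> f3, 'zz' -> z2, 'ddd' -> d3, 'ee' -> e2, 'aaa' -> a3
Encoded: f3z2d3e2a3


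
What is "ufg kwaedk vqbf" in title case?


Input string: 'ufg kwaedk vqbf'
Operation: capitalize first letter of each word
Word transformations: 'ufg'->'Ufg', 'kwaedk'->'Kwaedk', 'vqbf'->'Vqbf'
Result: Ufg Kwaedk Vqbf


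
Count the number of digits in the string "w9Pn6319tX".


Input string: 'w9Pn6319tX'
Operation: count digit characters (0-9)
Scan: 'w', '9'(digit), 'P', 'n', '6'(digit), '3'(digit), '1'(digit), '9'(digit), 't', 'X'
Digits found: 5
Result: 5


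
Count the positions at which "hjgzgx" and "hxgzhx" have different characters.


String 1: 'hjgzgx'
String 2: 'hxgzhx'
Compare each position: pos 0: 'h'=='h', pos 1: 'j'!='x', pos 2: 'g'=='g', pos 3: 'z'=='z', pos 4: 'g'!='h', pos 5: 'x'=='x'
Differing positions: 2
Hamming distance: 2


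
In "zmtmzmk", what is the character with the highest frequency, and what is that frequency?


Input: 'zmtmzmk'
Operation: tally each character
Counts: 'k':1, 'm':3, 't':1, 'z':2
Maximum: 'm' appears 3 times


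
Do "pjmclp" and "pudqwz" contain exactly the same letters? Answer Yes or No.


String 1: 'pjmclp' -> sorted: 'cjlmpp'
String 2: 'pudqwz' -> sorted: 'dpquwz'
Compare sorted forms: 'cjlmpp' != 'dpquwz'
Anagram: No


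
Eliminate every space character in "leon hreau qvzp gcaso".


Input string: 'leon hreau qvzp gcaso'
Operation: remove all spaces
Words: 'leon', 'hreau', 'qvzp', 'gcaso'
Join without spaces: leonhreauqvzpgcaso


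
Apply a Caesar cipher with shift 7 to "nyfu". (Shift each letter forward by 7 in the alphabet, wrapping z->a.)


Input: 'nyfu', shift = 7
Operation: for each letter, (position + 7) mod 26
Mapping: 'n'(13+7=20)->'u', 'y'(24+7=31, 31 mod 26=5)->'f', 'f'(5+7=12)->'m', 'u'(20+7=27, 27 mod 26=1)->'b'
Result: ufmb


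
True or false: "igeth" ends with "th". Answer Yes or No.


Input string: 'igeth'
Suffix to check: 'th'
Last 2 characters of input: 'th'
Match: True
Result: Yes


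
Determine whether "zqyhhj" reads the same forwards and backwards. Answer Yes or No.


Input string: 'zqyhhj'
Reversed: 'jhhyqz'
Compare pairs: s[0]='z' vs s[5]='j' (mismatch), s[1]='q' vs s[4]='h' (mismatch), s[2]='y' vs s[3]='h' (mismatch)
Palindrome: No


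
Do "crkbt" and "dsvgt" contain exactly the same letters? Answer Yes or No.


String 1: 'crkbt' -> sorted: 'bckrt'
String 2: 'dsvgt' -> sorted: 'dgstv'
Compare sorted forms: 'bckrt' != 'dgstv'
Anagram: No


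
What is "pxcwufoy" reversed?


Input string: 'pxcwufoy'
Operation: reverse character order
Original order: 'p' -> 'x' -> 'c' -> 'w' -> 'u' -> 'f' -> 'o' -> 'y'
Reversed order: 'y' -> 'o' -> 'f' -> 'u' -> 'w' -> 'c' -> 'x' -> 'p'
Result: yofuwcxp


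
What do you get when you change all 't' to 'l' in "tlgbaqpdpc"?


Input string: 'tlgbaqpdpc'
Operation: replace 't' with 'l'
Positions of 't': 0
After replacement: llgbaqpdpc


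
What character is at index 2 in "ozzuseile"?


Input string: 'ozzuseile'
Operation: get character at index 2
Index mapping: s[0]='o', s[1]='z', s[2]='z'
Result: 'z'


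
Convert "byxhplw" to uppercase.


Input string: 'byxhplw'
Operation: convert each letter to uppercase
Mapping: 'b'->'B', 'y'->'Y', 'x'->'X', 'h'->'H', 'p'->'P', 'l'->'L', 'w'->'W'
Result: BYXHPLW


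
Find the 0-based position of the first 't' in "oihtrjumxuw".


Input string: 'oihtrjumxuw'
Target: 't'
Scanning left to right: s[0]='o', s[1]='i', s[2]='h', s[3]='t'
First match at index: 3


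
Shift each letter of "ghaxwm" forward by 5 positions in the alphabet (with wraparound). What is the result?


Input: 'ghaxwm', shift = 5
Operation: for each letter, (position + 5) mod 26
Mapping: 'g'(6+5=11)->'l', 'h'(7+5=12)->'m', 'a'(0+5=5)->'f', 'x'(23+5=28, 28 mod 26=2)->'c', 'w'(22+5=27, 27 mod 26=1)->'b', 'm'(12+5=17)->'r'
Result: lmfcbr


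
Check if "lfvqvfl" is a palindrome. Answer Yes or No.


Input string: 'lfvqvfl'
Reversed: 'lfvqvfl'
Compare pairs: s[0]='l' vs s[6]='l' (match), s[1]='f' vs s[5]='f' (match), s[2]='v' vs s[4]='v' (match)
Palindrome: Yes


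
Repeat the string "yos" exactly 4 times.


Input string: 'yos'
Operation: repeat 4 times
Concatenation: 'yos' + 'yos' + 'yos' + 'yos'
Result: yosyosyosyos


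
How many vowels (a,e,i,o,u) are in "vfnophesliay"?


Input string: 'vfnophesliay'
Operation: count vowels (a, e, i, o, u)
Scan: s[0]='v', s[1]='f', s[2]='n', s[3]='o' (vowel), s[4]='p', s[5]='h', s[6]='e' (vowel), s[7]='s', s[8]='l', s[9]='i' (vowel), s[10]='a' (vowel), s[11]='y'
Vowels found: 4
Result: 4


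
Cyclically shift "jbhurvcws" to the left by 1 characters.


Input: 'jbhurvcws', shift = 1
Operation: split at index 1 and swap parts
Front part s[0:1] = 'j'
Back part s[1:] = 'bhurvcws'
Rotated = back + front = 'bhurvcws' + 'j'
Result: bhurvcwsj


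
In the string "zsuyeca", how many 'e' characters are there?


Input string: 'zsuyeca'
Target character: 'e'
Scan each position: s[4]='e'
Matches found at indices: 4
Total: 1


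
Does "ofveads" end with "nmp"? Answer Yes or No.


Input string: 'ofveads'
Suffix to check: 'nmp'
Last 3 characters of input: 'ads'
Match: False
Result: No


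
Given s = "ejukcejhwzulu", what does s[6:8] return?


Input string: 'ejukcejhwzulu'
Operation: slice [6:8]
Extract characters: s[6]='j', s[7]='h'
Result: jh


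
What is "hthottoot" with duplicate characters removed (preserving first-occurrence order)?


Input: 'hthottoot'
Operation: keep first occurrence of each character
Scan: s[0]='h' new -> keep; s[1]='t' new -> keep; s[2]='h' seen -> skip; s[3]='o' new -> keep; s[4]='t' seen -> skip; s[5]='t' seen -> skip; s[6]='o' seen -> skip; s[7]='o' seen -> skip; s[8]='t' seen -> skip
Result: hto


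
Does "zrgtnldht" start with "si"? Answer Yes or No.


Input string: 'zrgtnldht'
Prefix to check: 'si'
First 2 characters of input: 'zr'
Match: False
Result: No


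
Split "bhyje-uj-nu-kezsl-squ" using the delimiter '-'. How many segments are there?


Input string: 'bhyje-uj-nu-kezsl-squ'
Delimiter: '-'
Split result: 'bhyje', 'uj', 'nu', 'kezsl', 'squ'
Number of parts: 5


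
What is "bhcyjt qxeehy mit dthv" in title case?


Input string: 'bhcyjt qxeehy mit dthv'
Operation: capitalize first letter of each word
Word transformations: 'bhcyjt'->'Bhcyjt', 'qxeehy'->'Qxeehy', 'mit'->'Mit', 'dthv'->'Dthv'
Result: Bhcyjt Qxeehy Mit Dthv


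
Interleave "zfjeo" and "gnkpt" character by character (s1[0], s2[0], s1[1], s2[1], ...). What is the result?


String 1: 'zfjeo'
String 2: 'gnkpt'
Operation: alternate characters
Pairs: 'z'+'g', 'f'+'n', 'j'+'k', 'e'+'p', 'o'+'t'
Result: zgfnjkepot


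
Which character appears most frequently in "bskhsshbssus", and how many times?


Input: 'bskhsshbssus'
Operation: tally each character
Counts: 'b':2, 'h':2, 'k':1, 's':6, 'u':1
Maximum: 's' appears 6 times


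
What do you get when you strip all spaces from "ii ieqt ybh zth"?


Input string: 'ii ieqt ybh zth'
Operation: remove all spaces
Words: 'ii', 'ieqt', 'ybh', 'zth'
Join without spaces: iiieqtybhzth


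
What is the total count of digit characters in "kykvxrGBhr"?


Input string: 'kykvxrGBhr'
Operation: count digit characters (0-9)
Scan: 'k', 'y', 'k', 'v', 'x', 'r', 'G', 'B', 'h', 'r'
Digits found: 0
Result: 0


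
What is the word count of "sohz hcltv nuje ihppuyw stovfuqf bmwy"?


Input string: 'sohz hcltv nuje ihppuyw stovfuqf bmwy'
Operation: split by spaces
Words found: 'sohz', 'hcltv', 'nuje', 'ihppuyw', 'stovfuqf', 'bmwy'
Word count: 6


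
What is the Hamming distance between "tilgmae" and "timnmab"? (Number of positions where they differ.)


String 1: 'tilgmae'
String 2: 'timnmab'
Compare each position: pos 0: 't'=='t', pos 1: 'i'=='i', pos 2: 'l'!='m', pos 3: 'g'!='n', pos 4: 'm'=='m', pos 5: 'a'=='a', pos 6: 'e'!='b'
Differing positions: 3
Hamming distance: 3


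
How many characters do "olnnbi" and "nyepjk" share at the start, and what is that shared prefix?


String 1: 'olnnbi'
String 2: 'nyepjk'
Compare position by position:
pos 0: 'o' vs 'n' differ -> stop
Longest common prefix: "" (length 0)


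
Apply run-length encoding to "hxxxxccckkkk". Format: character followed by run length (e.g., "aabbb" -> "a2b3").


Input: 'hxxxxccckkkk'
Operation: identify consecutive runs
Runs: 'h' -> h1, 'xxxx' -> x4, 'ccc' -> c3, 'kkkk' -> k4
Encoded: h1x4c3k4


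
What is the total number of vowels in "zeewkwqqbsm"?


Input string: 'zeewkwqqbsm'
Operation: count vowels (a, e, i, o, u)
Scan: s[0]='z', s[1]='e' (vowel), s[2]='e' (vowel), s[3]='w', s[4]='k', s[5]='w', s[6]='q', s[7]='q', s[8]='b', s[9]='s', s[10]='m'
Vowels found: 2
Result: 2


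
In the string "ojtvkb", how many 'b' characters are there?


Input string: 'ojtvkb'
Target character: 'b'
Scan each position: s[5]='b'
Matches found at indices: 5
Total: 1


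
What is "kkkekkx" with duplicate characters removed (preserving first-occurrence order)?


Input: 'kkkekkx'
Operation: keep first occurrence of each character
Scan: s[0]='k' new -> keep; s[1]='k' seen -> skip; s[2]='k' seen -> skip; s[3]='e' new -> keep; s[4]='k' seen -> skip; s[5]='k' seen -> skip; s[6]='x' new -> keep
Result: kex


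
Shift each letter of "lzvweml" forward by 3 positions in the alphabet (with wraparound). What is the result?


Input: 'lzvweml', shift = 3
Operation: for each letter, (position + 3) mod 26
Mapping: 'l'(11+3=14)->'o', 'z'(25+3=28, 28 mod 26=2)->'c', 'v'(21+3=24)->'y', 'w'(22+3=25)->'z', 'e'(4+3=7)->'h', 'm'(12+3=15)->'p', 'l'(11+3=14)->'o'
Result: ocyzhpo


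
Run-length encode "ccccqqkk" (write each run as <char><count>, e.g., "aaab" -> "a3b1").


Input: 'ccccqqkk'
Operation: identify consecutive runs
Runs: 'cccc' -> c4, 'qq' -> q2, 'kk' -> k2
Encoded: c4q2k2


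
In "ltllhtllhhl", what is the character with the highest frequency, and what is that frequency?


Input: 'ltllhtllhhl'
Operation: tally each character
Counts: 'h':3, 'l':6, 't':2
Maximum: 'l' appears 6 times


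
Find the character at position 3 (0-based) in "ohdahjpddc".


Input string: 'ohdahjpddc'
Operation: get character at index 3
Index mapping: s[0]='o', s[1]='h', s[2]='d', s[3]='a'
Result: 'a'


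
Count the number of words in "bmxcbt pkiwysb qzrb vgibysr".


Input string: 'bmxcbt pkiwysb qzrb vgibysr'
Operation: split by spaces
Words found: 'bmxcbt', 'pkiwysb', 'qzrb', 'vgibysr'
Word count: 4


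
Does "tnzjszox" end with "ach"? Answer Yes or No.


Input string: 'tnzjszox'
Suffix to check: 'ach'
Last 3 characters of input: 'zox'
Match: False
Result: No


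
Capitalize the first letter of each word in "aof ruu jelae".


Input string: 'aof ruu jelae'
Operation: capitalize first letter of each word
Word transformations: 'aof'->'Aof', 'ruu'->'Ruu', 'jelae'->'Jelae'
Result: Aof Ruu Jelae


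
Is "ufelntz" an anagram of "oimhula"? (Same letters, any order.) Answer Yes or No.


String 1: 'oimhula' -> sorted: 'ahilmou'
String 2: 'ufelntz' -> sorted: 'eflntuz'
Compare sorted forms: 'ahilmou' != 'eflntuz'
Anagram: No


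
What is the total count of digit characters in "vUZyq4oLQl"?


Input string: 'vUZyq4oLQl'
Operation: count digit characters (0-9)
Scan: 'v', 'U', 'Z', 'y', 'q', '4'(digit), 'o', 'L', 'Q', 'l'
Digits found: 1
Result: 1


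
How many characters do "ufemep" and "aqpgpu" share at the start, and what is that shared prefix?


String 1: 'ufemep'
String 2: 'aqpgpu'
Compare position by position:
pos 0: 'u' vs 'a' differ -> stop
Longest common prefix: "" (length 0)


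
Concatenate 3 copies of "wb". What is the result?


Input string: 'wb'
Operation: repeat 3 times
Concatenation: 'wb' + 'wb' + 'wb'
Result: wbwbwb


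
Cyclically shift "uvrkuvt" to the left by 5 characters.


Input: 'uvrkuvt', shift = 5
Operation: split at index 5 and swap parts
Front part s[0:5] = 'uvrku'
Back part s[5:] = 'vt'
Rotated = back + front = 'vt' + 'uvrku'
Result: vtuvrku


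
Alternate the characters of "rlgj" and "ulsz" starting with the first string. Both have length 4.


String 1: 'rlgj'
String 2: 'ulsz'
Operation: alternate characters
Pairs: 'r'+'u', 'l'+'l', 'g'+'s', 'j'+'z'
Result: rullgsjz


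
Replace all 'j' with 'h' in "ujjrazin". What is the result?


Input string: 'ujjrazin'
Operation: replace 'j' with 'h'
Positions of 'j': 1, 2
After replacement: uhhrazin


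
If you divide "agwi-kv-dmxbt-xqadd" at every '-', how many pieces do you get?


Input string: 'agwi-kv-dmxbt-xqadd'
Delimiter: '-'
Split result: 'agwi', 'kv', 'dmxbt', 'xqadd'
Number of parts: 4


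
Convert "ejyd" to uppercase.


Input string: 'ejyd'
Operation: convert each letter to uppercase
Mapping: 'e'->'E', 'j'->'J', 'y'->'Y', 'd'->'D'
Result: EJYD


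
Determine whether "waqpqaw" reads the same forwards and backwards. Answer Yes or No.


Input string: 'waqpqaw'
Reversed: 'waqpqaw'
Compare pairs: s[0]='w' vs s[6]='w' (match), s[1]='a' vs s[5]='a' (match), s[2]='q' vs s[4]='q' (match)
Palindrome: Yes


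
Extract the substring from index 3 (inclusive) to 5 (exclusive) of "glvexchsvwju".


Input string: 'glvexchsvwju'
Operation: slice [3:5]
Extract characters: s[3]='e', s[4]='x'
Result: ex


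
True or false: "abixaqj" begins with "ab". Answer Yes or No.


Input string: 'abixaqj'
Prefix to check: 'ab'
First 2 characters of input: 'ab'
Match: True
Result: Yes


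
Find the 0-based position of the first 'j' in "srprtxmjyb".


Input string: 'srprtxmjyb'
Target: 'j'
Scanning left to right: s[0]='s', s[1]='r', s[2]='p', s[3]='r', s[4]='t', s[5]='x', s[6]='m', s[7]='j'
First match at index: 7


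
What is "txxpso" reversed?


Input string: 'txxpso'
Operation: reverse character order
Original order: 't' -> 'x' -> 'x' -> 'p' -> 's' -> 'o'
Reversed order: 'o' -> 's' -> 'p' -> 'x' -> 'x' -> 't'
Result: ospxxt


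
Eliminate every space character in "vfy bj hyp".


Input string: 'vfy bj hyp'
Operation: remove all spaces
Words: 'vfy', 'bj', 'hyp'
Join without spaces: vfybjhyp


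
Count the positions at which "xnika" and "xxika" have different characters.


String 1: 'xnika'
String 2: 'xxika'
Compare each position: pos 0: 'x'=='x', pos 1: 'n'!='x', pos 2: 'i'=='i', pos 3: 'k'=='k', pos 4: 'a'=='a'
Differing positions: 1
Hamming distance: 1


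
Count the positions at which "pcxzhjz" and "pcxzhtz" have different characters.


String 1: 'pcxzhjz'
String 2: 'pcxzhtz'
Compare each position: pos 0: 'p'=='p', pos 1: 'c'=='c', pos 2: 'x'=='x', pos 3: 'z'=='z', pos 4: 'h'=='h', pos 5: 'j'!='t', pos 6: 'z'=='z'
Differing positions: 1
Hamming distance: 1


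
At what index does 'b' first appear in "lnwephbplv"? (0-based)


Input string: 'lnwephbplv'
Target: 'b'
Scanning left to right: s[0]='l', s[1]='n', s[2]='w', s[3]='e', s[4]='p', s[5]='h', s[6]='b'
First match at index: 6


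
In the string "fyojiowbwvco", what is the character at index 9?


Input string: 'fyojiowbwvco'
Operation: get character at index 9
Index mapping: s[0]='f', s[1]='y', s[2]='o', s[3]='j', s[4]='i', s[5]='o', s[6]='w', s[7]='b', s[8]='w', s[9]='v'
Result: 'v'


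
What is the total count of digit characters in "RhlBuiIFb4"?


Input string: 'RhlBuiIFb4'
Operation: count digit characters (0-9)
Scan: 'R', 'h', 'l', 'B', 'u', 'i', 'I', 'F', 'b', '4'(digit)
Digits found: 1
Result: 1


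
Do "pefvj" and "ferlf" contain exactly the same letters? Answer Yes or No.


String 1: 'pefvj' -> sorted: 'efjpv'
String 2: 'ferlf' -> sorted: 'efflr'
Compare sorted forms: 'efjpv' != 'efflr'
Anagram: No


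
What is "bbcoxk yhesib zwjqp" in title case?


Input string: 'bbcoxk yhesib zwjqp'
Operation: capitalize first letter of each word
Word transformations: 'bbcoxk'->'Bbcoxk', 'yhesib'->'Yhesib', 'zwjqp'->'Zwjqp'
Result: Bbcoxk Yhesib Zwjqp


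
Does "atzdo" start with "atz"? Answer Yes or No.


Input string: 'atzdo'
Prefix to check: 'atz'
First 3 characters of input: 'atz'
Match: True
Result: Yes


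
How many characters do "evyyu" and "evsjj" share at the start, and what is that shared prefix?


String 1: 'evyyu'
String 2: 'evsjj'
Compare position by position:
pos 0: 'e' vs 'e' match
pos 1: 'v' vs 'v' match
pos 2: 'y' vs 's' differ -> stop
Longest common prefix: "ev" (length 2)


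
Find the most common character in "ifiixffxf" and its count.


Input: 'ifiixffxf'
Operation: tally each character
Counts: 'f':4, 'i':3, 'x':2
Maximum: 'f' appears 4 times


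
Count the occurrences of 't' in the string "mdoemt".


Input string: 'mdoemt'
Target character: 't'
Scan each position: s[5]='t'
Matches found at indices: 5
Total: 1


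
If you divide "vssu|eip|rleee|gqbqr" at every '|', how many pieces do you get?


Input string: 'vssu|eip|rleee|gqbqr'
Delimiter: '|'
Split result: 'vssu', 'eip', 'rleee', 'gqbqr'
Number of parts: 4


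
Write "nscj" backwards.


Input string: 'nscj'
Operation: reverse character order
Original order: 'n' -> 's' -> 'c' -> 'j'
Reversed order: 'j' -> 'c' -> 's' -> 'n'
Result: jcsn


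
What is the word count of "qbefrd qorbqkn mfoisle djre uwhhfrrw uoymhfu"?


Input string: 'qbefrd qorbqkn mfoisle djre uwhhfrrw uoymhfu'
Operation: split by spaces
Words found: 'qbefrd', 'qorbqkn', 'mfoisle', 'djre', 'uwhhfrrw', 'uoymhfu'
Word count: 6


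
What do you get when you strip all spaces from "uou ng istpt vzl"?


Input string: 'uou ng istpt vzl'
Operation: remove all spaces
Words: 'uou', 'ng', 'istpt', 'vzl'
Join without spaces: uoungistptvzl


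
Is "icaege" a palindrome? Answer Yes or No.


Input string: 'icaege'
Reversed: 'egeaci'
Compare pairs: s[0]='i' vs s[5]='e' (mismatch), s[1]='c' vs s[4]='g' (mismatch), s[2]='a' vs s[3]='e' (mismatch)
Palindrome: No


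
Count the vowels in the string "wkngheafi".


Input string: 'wkngheafi'
Operation: count vowels (a, e, i, o, u)
Scan: s[0]='w', s[1]='k', s[2]='n', s[3]='g', s[4]='h', s[5]='e' (vowel), s[6]='a' (vowel), s[7]='f', s[8]='i' (vowel)
Vowels found: 3
Result: 3


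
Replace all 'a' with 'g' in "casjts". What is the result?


Input string: 'casjts'
Operation: replace 'a' with 'g'
Positions of 'a': 1
After replacement: cgsjts


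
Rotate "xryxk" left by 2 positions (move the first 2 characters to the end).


Input: 'xryxk', shift = 2
Operation: split at index 2 and swap parts
Front part s[0:2] = 'xr'
Back part s[2:] = 'yxk'
Rotated = back + front = 'yxk' + 'xr'
Result: yxkxr


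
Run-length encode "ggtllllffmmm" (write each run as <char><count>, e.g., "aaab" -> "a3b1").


Input: 'ggtllllffmmm'
Operation: identify consecutive runs
Runs: 'gg' -> g2, 't' -> t1, 'llll' -> l4, 'ff' -> f2, 'mmm' -> m3
Encoded: g2t1l4f2m3


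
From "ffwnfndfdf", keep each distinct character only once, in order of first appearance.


Input: 'ffwnfndfdf'
Operation: keep first occurrence of each character
Scan: s[0]='f' new -> keep; s[1]='f' seen -> skip; s[2]='w' new -> keep; s[3]='n' new -> keep; s[4]='f' seen -> skip; s[5]='n' seen -> skip; s[6]='d' new -> keep; s[7]='f' seen -> skip; s[8]='d' seen -> skip; s[9]='f' seen -> skip
Result: fwnd


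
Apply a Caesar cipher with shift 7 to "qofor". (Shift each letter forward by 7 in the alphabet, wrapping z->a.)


Input: 'qofor', shift = 7
Operation: for each letter, (position + 7) mod 26
Mapping: 'q'(16+7=23)->'x', 'o'(14+7=21)->'v', 'f'(5+7=12)->'m', 'o'(14+7=21)->'v', 'r'(17+7=24)->'y'
Result: xvmvy


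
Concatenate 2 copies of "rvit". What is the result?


Input string: 'rvit'
Operation: repeat 2 times
Concatenation: 'rvit' + 'rvit'
Result: rvitrvit


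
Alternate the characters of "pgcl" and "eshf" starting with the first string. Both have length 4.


String 1: 'pgcl'
String 2: 'eshf'
Operation: alternate characters
Pairs: 'p'+'e', 'g'+'s', 'c'+'h', 'l'+'f'
Result: pegschlf


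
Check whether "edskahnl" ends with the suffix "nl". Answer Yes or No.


Input string: 'edskahnl'
Suffix to check: 'nl'
Last 2 characters of input: 'nl'
Match: True
Result: Yes


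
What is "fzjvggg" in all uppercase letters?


Input string: 'fzjvggg'
Operation: convert each letter to uppercase
Mapping: 'f'->'F', 'z'->'Z', 'j'->'J', 'v'->'V', 'g'->'G', 'g'->'G', 'g'->'G'
Result: FZJVGGG


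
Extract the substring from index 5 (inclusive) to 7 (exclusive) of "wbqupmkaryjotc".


Input string: 'wbqupmkaryjotc'
Operation: slice [5:7]
Extract characters: s[5]='m', s[6]='k'
Result: mk


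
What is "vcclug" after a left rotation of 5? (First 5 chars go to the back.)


Input: 'vcclug', shift = 5
Operation: split at index 5 and swap parts
Front part s[0:5] = 'vcclu'
Back part s[5:] = 'g'
Rotated = back + front = 'g' + 'vcclu'
Result: gvcclu


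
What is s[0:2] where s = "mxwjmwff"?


Input string: 'mxwjmwff'
Operation: slice [0:2]
Extract characters: s[0]='m', s[1]='x'
Result: mx


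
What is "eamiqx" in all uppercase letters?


Input string: 'eamiqx'
Operation: convert each letter to uppercase
Mapping: 'e'->'E', 'a'->'A', 'm'->'M', 'i'->'I', 'q'->'Q', 'x'->'X'
Result: EAMIQX


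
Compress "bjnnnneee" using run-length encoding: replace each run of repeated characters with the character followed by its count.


Input: 'bjnnnneee'
Operation: identify consecutive runs
Runs: 'b' -> b1, 'j' -> j1, 'nnnn' -> n4, 'eee' -> e3
Encoded: b1j1n4e3


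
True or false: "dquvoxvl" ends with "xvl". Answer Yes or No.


Input string: 'dquvoxvl'
Suffix to check: 'xvl'
Last 3 characters of input: 'xvl'
Match: True
Result: Yes


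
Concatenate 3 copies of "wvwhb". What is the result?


Input string: 'wvwhb'
Operation: repeat 3 times
Concatenation: 'wvwhb' + 'wvwhb' + 'wvwhb'
Result: wvwhbwvwhbwvwhb


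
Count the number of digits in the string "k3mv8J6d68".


Input string: 'k3mv8J6d68'
Operation: count digit characters (0-9)
Scan: 'k', '3'(digit), 'm', 'v', '8'(digit), 'J', '6'(digit), 'd', '6'(digit), '8'(digit)
Digits found: 5
Result: 5


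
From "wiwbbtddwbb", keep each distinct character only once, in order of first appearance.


Input: 'wiwbbtddwbb'
Operation: keep first occurrence of each character
Scan: s[0]='w' new -> keep; s[1]='i' new -> keep; s[2]='w' seen -> skip; s[3]='b' new -> keep; s[4]='b' seen -> skip; s[5]='t' new -> keep; s[6]='d' new -> keep; s[7]='d' seen -> skip; s[8]='w' seen -> skip; s[9]='b' seen -> skip; s[10]='b' seen -> skip
Result: wibtd


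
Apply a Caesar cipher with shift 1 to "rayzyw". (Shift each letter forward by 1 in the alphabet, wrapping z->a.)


Input: 'rayzyw', shift = 1
Operation: for each letter, (position + 1) mod 26
Mapping: 'r'(17+1=18)->'s', 'a'(0+1=1)->'b', 'y'(24+1=25)->'z', 'z'(25+1=26, 26 mod 26=0)->'a', 'y'(24+1=25)->'z', 'w'(22+1=23)->'x'
Result: sbzazx


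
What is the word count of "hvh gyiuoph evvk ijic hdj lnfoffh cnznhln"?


Input string: 'hvh gyiuoph evvk ijic hdj lnfoffh cnznhln'
Operation: split by spaces
Words found: 'hvh', 'gyiuoph', 'evvk', 'ijic', 'hdj', 'lnfoffh', 'cnznhln'
Word count: 7


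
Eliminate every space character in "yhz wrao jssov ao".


Input string: 'yhz wrao jssov ao'
Operation: remove all spaces
Words: 'yhz', 'wrao', 'jssov', 'ao'
Join without spaces: yhzwraojssovao


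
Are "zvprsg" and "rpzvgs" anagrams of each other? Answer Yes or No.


String 1: 'zvprsg' -> sorted: 'gprsvz'
String 2: 'rpzvgs' -> sorted: 'gprsvz'
Compare sorted forms: 'gprsvz' == 'gprsvz'
Anagram: Yes


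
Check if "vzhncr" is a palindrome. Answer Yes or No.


Input string: 'vzhncr'
Reversed: 'rcnhzv'
Compare pairs: s[0]='v' vs s[5]='r' (mismatch), s[1]='z' vs s[4]='c' (mismatch), s[2]='h' vs s[3]='n' (mismatch)
Palindrome: No


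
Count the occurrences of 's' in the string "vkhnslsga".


Input string: 'vkhnslsga'
Target character: 's'
Scan each position: s[4]='s', s[6]='s'
Matches found at indices: 4, 6
Total: 2


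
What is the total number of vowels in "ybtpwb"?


Input string: 'ybtpwb'
Operation: count vowels (a, e, i, o, u)
Scan: s[0]='y', s[1]='b', s[2]='t', s[3]='p', s[4]='w', s[5]='b'
Vowels found: 0
Result: 0


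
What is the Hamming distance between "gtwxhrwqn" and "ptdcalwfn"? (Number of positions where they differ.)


String 1: 'gtwxhrwqn'
String 2: 'ptdcalwfn'
Compare each position: pos 0: 'g'!='p', pos 1: 't'=='t', pos 2: 'w'!='d', pos 3: 'x'!='c', pos 4: 'h'!='a', pos 5: 'r'!='l', pos 6: 'w'=='w', pos 7: 'q'!='f', pos 8: 'n'=='n'
Differing positions: 6
Hamming distance: 6


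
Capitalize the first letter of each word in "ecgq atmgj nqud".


Input string: 'ecgq atmgj nqud'
Operation: capitalize first letter of each word
Word transformations: 'ecgq'->'Ecgq', 'atmgj'->'Atmgj', 'nqud'->'Nqud'
Result: Ecgq Atmgj Nqud


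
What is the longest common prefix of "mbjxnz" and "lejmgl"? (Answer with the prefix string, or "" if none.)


String 1: 'mbjxnz'
String 2: 'lejmgl'
Compare position by position:
pos 0: 'm' vs 'l' differ -> stop
Longest common prefix: "" (length 0)


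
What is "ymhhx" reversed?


Input string: 'ymhhx'
Operation: reverse character order
Original order: 'y' -> 'm' -> 'h' -> 'h' -> 'x'
Reversed order: 'x' -> 'h' -> 'h' -> 'm' -> 'y'
Result: xhhmy


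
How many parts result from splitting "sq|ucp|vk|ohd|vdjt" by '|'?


Input string: 'sq|ucp|vk|ohd|vdjt'
Delimiter: '|'
Split result: 'sq', 'ucp', 'vk', 'ohd', 'vdjt'
Number of parts: 5


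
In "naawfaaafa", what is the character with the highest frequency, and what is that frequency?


Input: 'naawfaaafa'
Operation: tally each character
Counts: 'a':6, 'f':2, 'n':1, 'w':1
Maximum: 'a' appears 6 times


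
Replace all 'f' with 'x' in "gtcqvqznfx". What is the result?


Input string: 'gtcqvqznfx'
Operation: replace 'f' with 'x'
Positions of 'f': 8
After replacement: gtcqvqznxx


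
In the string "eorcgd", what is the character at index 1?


Input string: 'eorcgd'
Operation: get character at index 1
Index mapping: s[0]='e', s[1]='o'
Result: 'o'


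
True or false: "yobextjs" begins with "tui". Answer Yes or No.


Input string: 'yobextjs'
Prefix to check: 'tui'
First 3 characters of input: 'yob'
Match: False
Result: No


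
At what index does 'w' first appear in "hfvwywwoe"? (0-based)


Input string: 'hfvwywwoe'
Target: 'w'
Scanning left to right: s[0]='h', s[1]='f', s[2]='v', s[3]='w'
First match at index: 3


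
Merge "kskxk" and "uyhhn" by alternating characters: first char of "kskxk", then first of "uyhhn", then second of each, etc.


String 1: 'kskxk'
String 2: 'uyhhn'
Operation: alternate characters
Pairs: 'k'+'u', 's'+'y', 'k'+'h', 'x'+'h', 'k'+'n'
Result: kusykhxhkn


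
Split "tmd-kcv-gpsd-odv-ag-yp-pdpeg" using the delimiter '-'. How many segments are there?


Input string: 'tmd-kcv-gpsd-odv-ag-yp-pdpeg'
Delimiter: '-'
Split result: 'tmd', 'kcv', 'gpsd', 'odv', 'ag', 'yp', 'pdpeg'
Number of parts: 7


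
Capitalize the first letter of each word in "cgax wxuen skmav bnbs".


Input string: 'cgax wxuen skmav bnbs'
Operation: capitalize first letter of each word
Word transformations: 'cgax'->'Cgax', 'wxuen'->'Wxuen', 'skmav'->'Skmav', 'bnbs'->'Bnbs'
Result: Cgax Wxuen Skmav Bnbs


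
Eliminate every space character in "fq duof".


Input string: 'fq duof'
Operation: remove all spaces
Words: 'fq', 'duof'
Join without spaces: fqduof


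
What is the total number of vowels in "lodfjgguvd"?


Input string: 'lodfjgguvd'
Operation: count vowels (a, e, i, o, u)
Scan: s[0]='l', s[1]='o' (vowel), s[2]='d', s[3]='f', s[4]='j', s[5]='g', s[6]='g', s[7]='u' (vowel), s[8]='v', s[9]='d'
Vowels found: 2
Result: 2


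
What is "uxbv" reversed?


Input string: 'uxbv'
Operation: reverse character order
Original order: 'u' -> 'x' -> 'b' -> 'v'
Reversed order: 'v' -> 'b' -> 'x' -> 'u'
Result: vbxu


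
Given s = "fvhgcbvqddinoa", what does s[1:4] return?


Input string: 'fvhgcbvqddinoa'
Operation: slice [1:4]
Extract characters: s[1]='v', s[2]='h', s[3]='g'
Result: vhg


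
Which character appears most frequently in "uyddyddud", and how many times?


Input: 'uyddyddud'
Operation: tally each character
Counts: 'd':5, 'u':2, 'y':2
Maximum: 'd' appears 5 times


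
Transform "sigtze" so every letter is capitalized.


Input string: 'sigtze'
Operation: convert each letter to uppercase
Mapping: 's'->'S', 'i'->'I', 'g'->'G', 't'->'T', 'z'->'Z', 'e'->'E'
Result: SIGTZE


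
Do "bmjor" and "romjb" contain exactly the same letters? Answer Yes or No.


String 1: 'bmjor' -> sorted: 'bjmor'
String 2: 'romjb' -> sorted: 'bjmor'
Compare sorted forms: 'bjmor' == 'bjmor'
Anagram: Yes


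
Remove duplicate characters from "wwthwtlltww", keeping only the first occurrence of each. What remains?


Input: 'wwthwtlltww'
Operation: keep first occurrence of each character
Scan: s[0]='w' new -> keep; s[1]='w' seen -> skip; s[2]='t' new -> keep; s[3]='h' new -> keep; s[4]='w' seen -> skip; s[5]='t' seen -> skip; s[6]='l' new -> keep; s[7]='l' seen -> skip; s[8]='t' seen -> skip; s[9]='w' seen -> skip; s[10]='w' seen -> skip
Result: wthl


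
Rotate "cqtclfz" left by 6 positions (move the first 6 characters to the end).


Input: 'cqtclfz', shift = 6
Operation: split at index 6 and swap parts
Front part s[0:6] = 'cqtclf'
Back part s[6:] = 'z'
Rotated = back + front = 'z' + 'cqtclf'
Result: zcqtclf


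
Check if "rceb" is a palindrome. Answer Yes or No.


Input string: 'rceb'
Reversed: 'becr'
Compare pairs: s[0]='r' vs s[3]='b' (mismatch), s[1]='c' vs s[2]='e' (mismatch)
Palindrome: No


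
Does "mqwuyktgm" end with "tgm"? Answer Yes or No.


Input string: 'mqwuyktgm'
Suffix to check: 'tgm'
Last 3 characters of input: 'tgm'
Match: True
Result: Yes


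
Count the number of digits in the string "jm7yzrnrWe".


Input string: 'jm7yzrnrWe'
Operation: count digit characters (0-9)
Scan: 'j', 'm', '7'(digit), 'y', 'z', 'r', 'n', 'r', 'W', 'e'
Digits found: 1
Result: 1


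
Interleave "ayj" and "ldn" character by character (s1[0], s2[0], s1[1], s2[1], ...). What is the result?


String 1: 'ayj'
String 2: 'ldn'
Operation: alternate characters
Pairs: 'a'+'l', 'y'+'d', 'j'+'n'
Result: alydjn


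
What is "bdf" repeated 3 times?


Input string: 'bdf'
Operation: repeat 3 times
Concatenation: 'bdf' + 'bdf' + 'bdf'
Result: bdfbdfbdf


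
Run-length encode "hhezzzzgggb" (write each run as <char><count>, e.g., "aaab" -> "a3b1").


Input: 'hhezzzzgggb'
Operation: identify consecutive runs
Runs: 'hh' -> h2, 'e' -> e1, 'zzzz' -> z4, 'ggg' -> g3, 'b' -> b1
Encoded: h2e1z4g3b1


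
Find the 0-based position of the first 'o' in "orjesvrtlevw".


Input string: 'orjesvrtlevw'
Target: 'o'
Scanning left to right: s[0]='o'
First match at index: 0


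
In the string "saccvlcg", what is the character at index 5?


Input string: 'saccvlcg'
Operation: get character at index 5
Index mapping: s[0]='s', s[1]='a', s[2]='c', s[3]='c', s[4]='v', s[5]='l'
Result: 'l'


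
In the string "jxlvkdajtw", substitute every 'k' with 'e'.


Input string: 'jxlvkdajtw'
Operation: replace 'k' with 'e'
Positions of 'k': 4
After replacement: jxlvedajtw


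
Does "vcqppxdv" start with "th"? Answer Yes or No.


Input string: 'vcqppxdv'
Prefix to check: 'th'
First 2 characters of input: 'vc'
Match: False
Result: No


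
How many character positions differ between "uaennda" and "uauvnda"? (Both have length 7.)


String 1: 'uaennda'
String 2: 'uauvnda'
Compare each position: pos 0: 'u'=='u', pos 1: 'a'=='a', pos 2: 'e'!='u', pos 3: 'n'!='v', pos 4: 'n'=='n', pos 5: 'd'=='d', pos 6: 'a'=='a'
Differing positions: 2
Hamming distance: 2


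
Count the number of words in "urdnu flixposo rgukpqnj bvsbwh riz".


Input string: 'urdnu flixposo rgukpqnj bvsbwh riz'
Operation: split by spaces
Words found: 'urdnu', 'flixposo', 'rgukpqnj', 'bvsbwh', 'riz'
Word count: 5


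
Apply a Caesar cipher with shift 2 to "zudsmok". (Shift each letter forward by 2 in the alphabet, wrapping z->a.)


Input: 'zudsmok', shift = 2
Operation: for each letter, (position + 2) mod 26
Mapping: 'z'(25+2=27, 27 mod 26=1)->'b', 'u'(20+2=22)->'w', 'd'(3+2=5)->'f', 's'(18+2=20)->'u', 'm'(12+2=14)->'o', 'o'(14+2=16)->'q', 'k'(10+2=12)->'m'
Result: bwfuoqm


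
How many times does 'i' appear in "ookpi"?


Input string: 'ookpi'
Target character: 'i'
Scan each position: s[4]='i'
Matches found at indices: 4
Total: 1


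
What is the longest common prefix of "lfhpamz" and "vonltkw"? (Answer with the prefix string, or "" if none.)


String 1: 'lfhpamz'
String 2: 'vonltkw'
Compare position by position:
pos 0: 'l' vs 'v' differ -> stop
Longest common prefix: "" (length 0)


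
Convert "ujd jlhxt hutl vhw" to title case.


Input string: 'ujd jlhxt hutl vhw'
Operation: capitalize first letter of each word
Word transformations: 'ujd'->'Ujd', 'jlhxt'->'Jlhxt', 'hutl'->'Hutl', 'vhw'->'Vhw'
Result: Ujd Jlhxt Hutl Vhw


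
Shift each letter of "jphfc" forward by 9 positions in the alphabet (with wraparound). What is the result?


Input: 'jphfc', shift = 9
Operation: for each letter, (position + 9) mod 26
Mapping: 'j'(9+9=18)->'s', 'p'(15+9=24)->'y', 'h'(7+9=16)->'q', 'f'(5+9=14)->'o', 'c'(2+9=11)->'l'
Result: syqol


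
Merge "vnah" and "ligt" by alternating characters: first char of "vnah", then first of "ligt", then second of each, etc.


String 1: 'vnah'
String 2: 'ligt'
Operation: alternate characters
Pairs: 'v'+'l', 'n'+'i', 'a'+'g', 'h'+'t'
Result: vlniaght


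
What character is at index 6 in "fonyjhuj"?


Input string: 'fonyjhuj'
Operation: get character at index 6
Index mapping: s[0]='f', s[1]='o', s[2]='n', s[3]='y', s[4]='j', s[5]='h', s[6]='u'
Result: 'u'


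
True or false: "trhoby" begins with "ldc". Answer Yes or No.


Input string: 'trhoby'
Prefix to check: 'ldc'
First 3 characters of input: 'trh'
Match: False
Result: No
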